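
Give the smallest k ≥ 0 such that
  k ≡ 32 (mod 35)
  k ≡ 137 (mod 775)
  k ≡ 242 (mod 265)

211712

gcd(35, 775) = 5 and 5 | (137 − 32), so the pair is consistent; merging gives k ≡ 137 (mod 5425), where 5425 = lcm(35, 775).
gcd(5425, 265) = 5 and 5 | (242 − 137), so the pair is consistent; merging gives k ≡ 211712 (mod 287525), where 287525 = lcm(5425, 265).
The solution is unique modulo lcm(35, 775, 265) = 287525.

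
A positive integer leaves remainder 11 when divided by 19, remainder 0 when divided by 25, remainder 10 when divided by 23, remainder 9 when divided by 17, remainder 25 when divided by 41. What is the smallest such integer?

From t ≡ 11 (mod 19) write t = 11 + 19s. Substituting into t ≡ 0 (mod 25) gives 19s ≡ 14 (mod 25), and since 19⁻¹ ≡ 4 (mod 25), s ≡ 6. Hence t ≡ 11 + 19·6 = 125 (mod 475).
From t ≡ 125 (mod 475) write t = 125 + 475s. Substituting into t ≡ 10 (mod 23) gives 475s ≡ 0 (mod 23), and since 15⁻¹ ≡ 20 (mod 23), s ≡ 0. Hence t ≡ 125 + 475·0 = 125 (mod 10925).
From t ≡ 125 (mod 10925) write t = 125 + 10925s. Substituting into t ≡ 9 (mod 17) gives 10925s ≡ 3 (mod 17), and since 11⁻¹ ≡ 14 (mod 17), s ≡ 8. Hence t ≡ 125 + 10925·8 = 87525 (mod 185725).
From t ≡ 87525 (mod 185725) write t = 87525 + 185725s. Substituting into t ≡ 25 (mod 41) gives 185725s ≡ 35 (mod 41), and since 36⁻¹ ≡ 8 (mod 41), s ≡ 34. Hence t ≡ 87525 + 185725·34 = 6402175 (mod 7614725).

6402175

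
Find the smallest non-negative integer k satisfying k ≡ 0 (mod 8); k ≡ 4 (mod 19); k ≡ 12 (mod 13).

From k ≡ 0 (mod 8) write k = 0 + 8t. Substituting into k ≡ 4 (mod 19) gives 8t ≡ 4 (mod 19), and since 8⁻¹ ≡ 12 (mod 19), t ≡ 10. Hence k ≡ 0 + 8·10 = 80 (mod 152).
From k ≡ 80 (mod 152) write k = 80 + 152t. Substituting into k ≡ 12 (mod 13) gives 152t ≡ 10 (mod 13), and since 9⁻¹ ≡ 3 (mod 13), t ≡ 4. Hence k ≡ 80 + 152·4 = 688 (mod 1976).

688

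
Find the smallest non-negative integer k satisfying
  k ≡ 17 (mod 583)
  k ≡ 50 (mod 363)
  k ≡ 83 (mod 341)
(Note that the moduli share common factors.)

gcd(583, 363) = 11 and 11 | (50 − 17), so the pair is consistent; merging gives k ≡ 8762 (mod 19239), where 19239 = lcm(583, 363).
gcd(19239, 341) = 11 and 11 | (83 − 8762), so the pair is consistent; merging gives k ≡ 355064 (mod 596409), where 596409 = lcm(19239, 341).
The solution is unique modulo lcm(583, 363, 341) = 596409.

355064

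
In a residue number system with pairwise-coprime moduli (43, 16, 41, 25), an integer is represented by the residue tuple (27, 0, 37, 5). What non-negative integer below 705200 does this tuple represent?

The moduli are pairwise coprime; N = 43·16·41·25 = 705200.
N/43 = 16400; 16400 ≡ 17 (mod 43); 17·38 ≡ 1, so inverse 38.
N/16 = 44075; 44075 ≡ 11 (mod 16); 11·3 ≡ 1, so inverse 3.
N/41 = 17200; 17200 ≡ 21 (mod 41); 21·2 ≡ 1, so inverse 2.
N/25 = 28208; 28208 ≡ 8 (mod 25); 8·22 ≡ 1, so inverse 22.
x ≡ 27·16400·38 + 0·44075·3 + 37·17200·2 + 5·28208·22 = 21202080.
21202080 mod 705200 = 46080.

46080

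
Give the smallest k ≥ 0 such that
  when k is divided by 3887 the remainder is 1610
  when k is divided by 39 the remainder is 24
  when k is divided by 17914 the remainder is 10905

440841

gcd(3887, 39) = 13 and 13 | (24 − 1610), so the pair is consistent; merging gives k ≡ 9384 (mod 11661), where 11661 = lcm(3887, 39).
gcd(11661, 17914) = 169 and 169 | (10905 − 9384), so the pair is consistent; merging gives k ≡ 440841 (mod 1236066), where 1236066 = lcm(11661, 17914).
The solution is unique modulo lcm(3887, 39, 17914) = 1236066.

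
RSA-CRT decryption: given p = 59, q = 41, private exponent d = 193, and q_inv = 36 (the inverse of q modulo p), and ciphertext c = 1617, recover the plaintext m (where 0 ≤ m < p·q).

174

d_p = d mod (p−1) = 193 mod 58 = 19; d_q = d mod (q−1) = 33.
m₁ = c^(d_p) mod p: c ≡ 24 (mod 59), and 24^19 mod 59 = 56.
m₂ = c^(d_q) mod q: c ≡ 18 (mod 41), and 18^33 mod 41 = 10.
h = q_inv·(m₁ − m₂) mod p = 36·(56 − 10) mod 59 = 4.
m = m₂ + h·q = 10 + 4·41 = 174.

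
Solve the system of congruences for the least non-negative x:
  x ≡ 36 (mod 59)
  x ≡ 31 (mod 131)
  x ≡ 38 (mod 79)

The moduli are pairwise coprime; N = 59·131·79 = 610591.
N/59 = 10349; 10349 ≡ 24 (mod 59); 24·32 ≡ 1, so inverse 32.
N/131 = 4661; 4661 ≡ 76 (mod 131); 76·50 ≡ 1, so inverse 50.
N/79 = 7729; 7729 ≡ 66 (mod 79); 66·6 ≡ 1, so inverse 6.
x ≡ 36·10349·32 + 31·4661·50 + 38·7729·6 = 20908810.
20908810 mod 610591 = 148716.

148716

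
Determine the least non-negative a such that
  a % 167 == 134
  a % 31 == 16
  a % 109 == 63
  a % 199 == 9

The moduli are pairwise coprime; N = 167·31·109·199 = 112294307.
N/167 = 672421; 672421 ≡ 79 (mod 167); 79·74 ≡ 1, so inverse 74.
N/31 = 3622397; 3622397 ≡ 16 (mod 31); 16·2 ≡ 1, so inverse 2.
N/109 = 1030223; 1030223 ≡ 64 (mod 109); 64·46 ≡ 1, so inverse 46.
N/199 = 564293; 564293 ≡ 128 (mod 199); 128·14 ≡ 1, so inverse 14.
a ≡ 134·672421·74 + 16·3622397·2 + 63·1030223·46 + 9·564293·14 = 9840330512.
9840330512 mod 112294307 = 70725803.

70725803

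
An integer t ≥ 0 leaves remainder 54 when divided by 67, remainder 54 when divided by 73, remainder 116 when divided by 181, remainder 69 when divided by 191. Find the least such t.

The moduli are pairwise coprime; N = 67·73·181·191 = 169086761.
N/67 = 2523683; 2523683 ≡ 61 (mod 67); 61·11 ≡ 1, so inverse 11.
N/73 = 2316257; 2316257 ≡ 40 (mod 73); 40·42 ≡ 1, so inverse 42.
N/181 = 934181; 934181 ≡ 40 (mod 181); 40·86 ≡ 1, so inverse 86.
N/191 = 885271; 885271 ≡ 177 (mod 191); 177·150 ≡ 1, so inverse 150.
t ≡ 54·2523683·11 + 54·2316257·42 + 116·934181·86 + 69·885271·150 = 25234283084.
25234283084 mod 169086761 = 40355695.

40355695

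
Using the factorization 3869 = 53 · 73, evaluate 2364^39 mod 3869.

1189

Mod 53: 2364 ≡ 32; 32^39 ≡ 23 (mod 53).
Mod 73: 2364 ≡ 28; 28^39 ≡ 21 (mod 73).
Combine by CRT: x ≡ 23 (mod 53), x ≡ 21 (mod 73) ⇒ x ≡ 1189 (mod 3869).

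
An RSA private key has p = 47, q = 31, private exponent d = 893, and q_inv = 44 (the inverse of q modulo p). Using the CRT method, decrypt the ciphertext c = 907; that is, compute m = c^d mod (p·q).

1070

d_p = d mod (p−1) = 893 mod 46 = 19; d_q = d mod (q−1) = 23.
m₁ = c^(d_p) mod p: c ≡ 14 (mod 47), and 14^19 mod 47 = 36.
m₂ = c^(d_q) mod q: c ≡ 8 (mod 31), and 8^23 mod 31 = 16.
h = q_inv·(m₁ − m₂) mod p = 44·(36 − 16) mod 47 = 34.
m = m₂ + h·q = 16 + 34·31 = 1070.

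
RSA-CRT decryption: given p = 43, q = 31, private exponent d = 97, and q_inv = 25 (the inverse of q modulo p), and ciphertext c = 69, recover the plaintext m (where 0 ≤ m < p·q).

245

d_p = d mod (p−1) = 97 mod 42 = 13; d_q = d mod (q−1) = 7.
m₁ = c^(d_p) mod p: c ≡ 26 (mod 43), and 26^13 mod 43 = 30.
m₂ = c^(d_q) mod q: c ≡ 7 (mod 31), and 7^7 mod 31 = 28.
h = q_inv·(m₁ − m₂) mod p = 25·(30 − 28) mod 43 = 7.
m = m₂ + h·q = 28 + 7·31 = 245.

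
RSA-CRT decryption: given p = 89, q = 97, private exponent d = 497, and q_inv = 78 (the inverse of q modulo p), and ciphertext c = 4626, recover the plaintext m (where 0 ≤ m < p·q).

1776

d_p = d mod (p−1) = 497 mod 88 = 57; d_q = d mod (q−1) = 17.
m₁ = c^(d_p) mod p: c ≡ 87 (mod 89), and 87^57 mod 89 = 85.
m₂ = c^(d_q) mod q: c ≡ 67 (mod 97), and 67^17 mod 97 = 30.
h = q_inv·(m₁ − m₂) mod p = 78·(85 − 30) mod 89 = 18.
m = m₂ + h·q = 30 + 18·97 = 1776.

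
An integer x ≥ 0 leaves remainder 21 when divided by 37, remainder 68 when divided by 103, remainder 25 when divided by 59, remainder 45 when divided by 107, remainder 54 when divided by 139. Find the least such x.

The moduli are pairwise coprime; N = 37·103·59·107·139 = 3344179177.
N/37 = 90383221; 90383221 ≡ 28 (mod 37); 28·4 ≡ 1, so inverse 4.
N/103 = 32467759; 32467759 ≡ 99 (mod 103); 99·77 ≡ 1, so inverse 77.
N/59 = 56681003; 56681003 ≡ 57 (mod 59); 57·29 ≡ 1, so inverse 29.
N/107 = 31254011; 31254011 ≡ 60 (mod 107); 60·66 ≡ 1, so inverse 66.
N/139 = 24058843; 24058843 ≡ 28 (mod 139); 28·5 ≡ 1, so inverse 5.
x ≡ 21·90383221·4 + 68·32467759·77 + 25·56681003·29 + 45·31254011·66 + 54·24058843·5 = 318007404143.
318007404143 mod 3344179177 = 310382328.

310382328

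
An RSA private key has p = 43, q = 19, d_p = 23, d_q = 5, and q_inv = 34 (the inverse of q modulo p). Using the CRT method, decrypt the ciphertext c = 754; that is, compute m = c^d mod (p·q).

185

m₁ = c^(d_p) mod p: c ≡ 23 (mod 43), and 23^23 mod 43 = 13.
m₂ = c^(d_q) mod q: c ≡ 13 (mod 19), and 13^5 mod 19 = 14.
h = q_inv·(m₁ − m₂) mod p = 34·(13 − 14) mod 43 = 9.
m = m₂ + h·q = 14 + 9·19 = 185.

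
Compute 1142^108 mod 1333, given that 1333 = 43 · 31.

Mod 43: 1142 ≡ 24; by Fermat, exponent reduces to 108 mod 42 = 24; 24^24 ≡ 21 (mod 43).
Mod 31: 1142 ≡ 26; by Fermat, exponent reduces to 108 mod 30 = 18; 26^18 ≡ 1 (mod 31).
Combine by CRT: x ≡ 21 (mod 43), x ≡ 1 (mod 31) ⇒ x ≡ 838 (mod 1333).

838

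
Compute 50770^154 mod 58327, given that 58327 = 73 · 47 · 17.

Mod 73: 50770 ≡ 35; by Fermat, exponent reduces to 154 mod 72 = 10; 35^10 ≡ 69 (mod 73).
Mod 47: 50770 ≡ 10; by Fermat, exponent reduces to 154 mod 46 = 16; 10^16 ≡ 24 (mod 47).
Mod 17: 50770 ≡ 8; by Fermat, exponent reduces to 154 mod 16 = 10; 8^10 ≡ 13 (mod 17).
Combine by CRT: x ≡ 69 (mod 73), x ≡ 24 (mod 47), x ≡ 13 (mod 17) ⇒ x ≡ 57082 (mod 58327).

57082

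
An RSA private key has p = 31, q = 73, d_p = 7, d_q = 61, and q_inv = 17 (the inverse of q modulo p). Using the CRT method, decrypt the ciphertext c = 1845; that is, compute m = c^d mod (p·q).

m₁ = c^(d_p) mod p: c ≡ 16 (mod 31), and 16^7 mod 31 = 8.
m₂ = c^(d_q) mod q: c ≡ 20 (mod 73), and 20^61 mod 73 = 34.
h = q_inv·(m₁ − m₂) mod p = 17·(8 − 34) mod 31 = 23.
m = m₂ + h·q = 34 + 23·73 = 1713.

1713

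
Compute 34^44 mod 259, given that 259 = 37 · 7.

197

Mod 37: 34 ≡ 34; by Fermat, exponent reduces to 44 mod 36 = 8; 34^8 ≡ 12 (mod 37).
Mod 7: 34 ≡ 6; by Fermat, exponent reduces to 44 mod 6 = 2; 6^2 ≡ 1 (mod 7).
Combine by CRT: x ≡ 12 (mod 37), x ≡ 1 (mod 7) ⇒ x ≡ 197 (mod 259).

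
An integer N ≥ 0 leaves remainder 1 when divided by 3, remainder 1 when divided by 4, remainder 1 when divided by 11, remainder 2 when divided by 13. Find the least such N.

925

Combine the congruences pairwise.
From N ≡ 1 (mod 3) write N = 1 + 3t. Substituting into N ≡ 1 (mod 4) gives 3t ≡ 0 (mod 4), and since 3⁻¹ ≡ 3 (mod 4), t ≡ 0. Hence N ≡ 1 + 3·0 = 1 (mod 12).
From N ≡ 1 (mod 12) write N = 1 + 12t. Substituting into N ≡ 1 (mod 11) gives 12t ≡ 0 (mod 11), and since 1⁻¹ ≡ 1 (mod 11), t ≡ 0. Hence N ≡ 1 + 12·0 = 1 (mod 132).
From N ≡ 1 (mod 132) write N = 1 + 132t. Substituting into N ≡ 2 (mod 13) gives 132t ≡ 1 (mod 13), and since 2⁻¹ ≡ 7 (mod 13), t ≡ 7. Hence N ≡ 1 + 132·7 = 925 (mod 1716).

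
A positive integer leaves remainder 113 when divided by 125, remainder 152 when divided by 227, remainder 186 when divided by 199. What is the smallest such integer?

855488

Combine the congruences pairwise.
From x ≡ 113 (mod 125) write x = 113 + 125t. Substituting into x ≡ 152 (mod 227) gives 125t ≡ 39 (mod 227), and since 125⁻¹ ≡ 158 (mod 227), t ≡ 33. Hence x ≡ 113 + 125·33 = 4238 (mod 28375).
From x ≡ 4238 (mod 28375) write x = 4238 + 28375t. Substituting into x ≡ 186 (mod 199) gives 28375t ≡ 127 (mod 199), and since 117⁻¹ ≡ 182 (mod 199), t ≡ 30. Hence x ≡ 4238 + 28375·30 = 855488 (mod 5646625).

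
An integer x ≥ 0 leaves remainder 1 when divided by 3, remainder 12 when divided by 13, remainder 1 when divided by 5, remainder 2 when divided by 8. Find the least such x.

1546

The moduli are pairwise coprime; N = 3·13·5·8 = 1560.
N/3 = 520; 520 ≡ 1 (mod 3), inverse 1.
N/13 = 120; 120 ≡ 3 (mod 13); 3·9 ≡ 1, so inverse 9.
N/5 = 312; 312 ≡ 2 (mod 5); 2·3 ≡ 1, so inverse 3.
N/8 = 195; 195 ≡ 3 (mod 8); 3·3 ≡ 1, so inverse 3.
x ≡ 1·520·1 + 12·120·9 + 1·312·3 + 2·195·3 = 15586.
15586 mod 1560 = 1546.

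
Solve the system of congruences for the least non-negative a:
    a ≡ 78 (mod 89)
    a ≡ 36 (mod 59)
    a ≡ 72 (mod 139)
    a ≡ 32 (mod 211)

25050374

Combine the congruences pairwise.
From a ≡ 78 (mod 89) write a = 78 + 89t. Substituting into a ≡ 36 (mod 59) gives 89t ≡ 17 (mod 59), and since 30⁻¹ ≡ 2 (mod 59), t ≡ 34. Hence a ≡ 78 + 89·34 = 3104 (mod 5251).
From a ≡ 3104 (mod 5251) write a = 3104 + 5251t. Substituting into a ≡ 72 (mod 139) gives 5251t ≡ 26 (mod 139), and since 108⁻¹ ≡ 130 (mod 139), t ≡ 44. Hence a ≡ 3104 + 5251·44 = 234148 (mod 729889).
From a ≡ 234148 (mod 729889) write a = 234148 + 729889t. Substituting into a ≡ 32 (mod 211) gives 729889t ≡ 94 (mod 211), and since 40⁻¹ ≡ 153 (mod 211), t ≡ 34. Hence a ≡ 234148 + 729889·34 = 25050374 (mod 154006579).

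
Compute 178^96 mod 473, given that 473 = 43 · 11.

130

Mod 43: 178 ≡ 6; by Fermat, exponent reduces to 96 mod 42 = 12; 6^12 ≡ 1 (mod 43).
Mod 11: 178 ≡ 2; by Fermat, exponent reduces to 96 mod 10 = 6; 2^6 ≡ 9 (mod 11).
Combine by CRT: x ≡ 1 (mod 43), x ≡ 9 (mod 11) ⇒ x ≡ 130 (mod 473).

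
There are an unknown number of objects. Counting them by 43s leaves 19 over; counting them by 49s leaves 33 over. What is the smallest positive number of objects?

From N ≡ 19 (mod 43) write N = 19 + 43t. Substituting into N ≡ 33 (mod 49) gives 43t ≡ 14 (mod 49), and since 43⁻¹ ≡ 8 (mod 49), t ≡ 14. Hence N ≡ 19 + 43·14 = 621 (mod 2107).

621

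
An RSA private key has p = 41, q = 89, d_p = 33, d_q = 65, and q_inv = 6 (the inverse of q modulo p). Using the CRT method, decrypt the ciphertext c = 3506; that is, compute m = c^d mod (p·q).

2465

m₁ = c^(d_p) mod p: c ≡ 21 (mod 41), and 21^33 mod 41 = 5.
m₂ = c^(d_q) mod q: c ≡ 35 (mod 89), and 35^65 mod 89 = 62.
h = q_inv·(m₁ − m₂) mod p = 6·(5 − 62) mod 41 = 27.
m = m₂ + h·q = 62 + 27·89 = 2465.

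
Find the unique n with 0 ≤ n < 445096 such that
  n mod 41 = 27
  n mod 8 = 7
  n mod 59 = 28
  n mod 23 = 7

98263

From n ≡ 27 (mod 41) write n = 27 + 41t. Substituting into n ≡ 7 (mod 8) gives 41t ≡ 4 (mod 8), and since 1⁻¹ ≡ 1 (mod 8), t ≡ 4. Hence n ≡ 27 + 41·4 = 191 (mod 328).
From n ≡ 191 (mod 328) write n = 191 + 328t. Substituting into n ≡ 28 (mod 59) gives 328t ≡ 14 (mod 59), and since 33⁻¹ ≡ 34 (mod 59), t ≡ 4. Hence n ≡ 191 + 328·4 = 1503 (mod 19352).
From n ≡ 1503 (mod 19352) write n = 1503 + 19352t. Substituting into n ≡ 7 (mod 23) gives 19352t ≡ 22 (mod 23), and since 9⁻¹ ≡ 18 (mod 23), t ≡ 5. Hence n ≡ 1503 + 19352·5 = 98263 (mod 445096).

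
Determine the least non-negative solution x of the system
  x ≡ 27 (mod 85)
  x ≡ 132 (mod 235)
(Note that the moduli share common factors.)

Combine the congruences pairwise.
gcd(85, 235) = 5 and 5 | (132 − 27), so the pair is consistent; merging gives x ≡ 367 (mod 3995), where 3995 = lcm(85, 235).
The solution is unique modulo lcm(85, 235) = 3995.

367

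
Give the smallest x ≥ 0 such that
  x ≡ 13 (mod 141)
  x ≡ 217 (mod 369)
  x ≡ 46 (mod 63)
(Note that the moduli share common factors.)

Combine the congruences pairwise.
gcd(141, 369) = 3 and 3 | (217 − 13), so the pair is consistent; merging gives x ≡ 3538 (mod 17343), where 17343 = lcm(141, 369).
gcd(17343, 63) = 9 and 9 | (46 − 3538), so the pair is consistent; merging gives x ≡ 38224 (mod 121401), where 121401 = lcm(17343, 63).
The solution is unique modulo lcm(141, 369, 63) = 121401.

38224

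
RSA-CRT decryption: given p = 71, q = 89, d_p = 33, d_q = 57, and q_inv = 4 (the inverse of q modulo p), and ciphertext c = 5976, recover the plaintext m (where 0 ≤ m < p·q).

604

m₁ = c^(d_p) mod p: c ≡ 12 (mod 71), and 12^33 mod 71 = 36.
m₂ = c^(d_q) mod q: c ≡ 13 (mod 89), and 13^57 mod 89 = 70.
h = q_inv·(m₁ − m₂) mod p = 4·(36 − 70) mod 71 = 6.
m = m₂ + h·q = 70 + 6·89 = 604.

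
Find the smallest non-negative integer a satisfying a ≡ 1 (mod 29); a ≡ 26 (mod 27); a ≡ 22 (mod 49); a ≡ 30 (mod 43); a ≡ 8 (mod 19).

20180231

Combine the congruences pairwise.
From a ≡ 1 (mod 29) write a = 1 + 29t. Substituting into a ≡ 26 (mod 27) gives 29t ≡ 25 (mod 27), and since 2⁻¹ ≡ 14 (mod 27), t ≡ 26. Hence a ≡ 1 + 29·26 = 755 (mod 783).
From a ≡ 755 (mod 783) write a = 755 + 783t. Substituting into a ≡ 22 (mod 49) gives 783t ≡ 2 (mod 49), and since 48⁻¹ ≡ 48 (mod 49), t ≡ 47. Hence a ≡ 755 + 783·47 = 37556 (mod 38367).
From a ≡ 37556 (mod 38367) write a = 37556 + 38367t. Substituting into a ≡ 30 (mod 43) gives 38367t ≡ 13 (mod 43), and since 11⁻¹ ≡ 4 (mod 43), t ≡ 9. Hence a ≡ 37556 + 38367·9 = 382859 (mod 1649781).
From a ≡ 382859 (mod 1649781) write a = 382859 + 1649781t. Substituting into a ≡ 8 (mod 19) gives 1649781t ≡ 18 (mod 19), and since 11⁻¹ ≡ 7 (mod 19), t ≡ 12. Hence a ≡ 382859 + 1649781·12 = 20180231 (mod 31345839).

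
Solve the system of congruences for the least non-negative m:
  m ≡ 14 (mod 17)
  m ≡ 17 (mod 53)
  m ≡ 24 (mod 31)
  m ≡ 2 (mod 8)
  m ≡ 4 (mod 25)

From m ≡ 14 (mod 17) write m = 14 + 17t. Substituting into m ≡ 17 (mod 53) gives 17t ≡ 3 (mod 53), and since 17⁻¹ ≡ 25 (mod 53), t ≡ 22. Hence m ≡ 14 + 17·22 = 388 (mod 901).
From m ≡ 388 (mod 901) write m = 388 + 901t. Substituting into m ≡ 24 (mod 31) gives 901t ≡ 8 (mod 31), and since 2⁻¹ ≡ 16 (mod 31), t ≡ 4. Hence m ≡ 388 + 901·4 = 3992 (mod 27931).
From m ≡ 3992 (mod 27931) write m = 3992 + 27931t. Substituting into m ≡ 2 (mod 8) gives 27931t ≡ 2 (mod 8), and since 3⁻¹ ≡ 3 (mod 8), t ≡ 6. Hence m ≡ 3992 + 27931·6 = 171578 (mod 223448).
From m ≡ 171578 (mod 223448) write m = 171578 + 223448t. Substituting into m ≡ 4 (mod 25) gives 223448t ≡ 1 (mod 25), and since 23⁻¹ ≡ 12 (mod 25), t ≡ 12. Hence m ≡ 171578 + 223448·12 = 2852954 (mod 5586200).

2852954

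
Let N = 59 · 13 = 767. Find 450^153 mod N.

268

Mod 59: 450 ≡ 37; by Fermat, exponent reduces to 153 mod 58 = 37; 37^37 ≡ 32 (mod 59).
Mod 13: 450 ≡ 8; by Fermat, exponent reduces to 153 mod 12 = 9; 8^9 ≡ 8 (mod 13).
Combine by CRT: x ≡ 32 (mod 59), x ≡ 8 (mod 13) ⇒ x ≡ 268 (mod 767).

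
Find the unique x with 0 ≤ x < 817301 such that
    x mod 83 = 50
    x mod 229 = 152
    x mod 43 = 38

482197

The moduli are pairwise coprime; N = 83·229·43 = 817301.
N/83 = 9847; 9847 ≡ 53 (mod 83); 53·47 ≡ 1, so inverse 47.
N/229 = 3569; 3569 ≡ 134 (mod 229); 134·94 ≡ 1, so inverse 94.
N/43 = 19007; 19007 ≡ 1 (mod 43), inverse 1.
x ≡ 50·9847·47 + 152·3569·94 + 38·19007·1 = 74856588.
74856588 mod 817301 = 482197.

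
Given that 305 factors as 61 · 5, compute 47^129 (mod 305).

62

Mod 61: 47 ≡ 47; by Fermat, exponent reduces to 129 mod 60 = 9; 47^9 ≡ 1 (mod 61).
Mod 5: 47 ≡ 2; by Fermat, exponent reduces to 129 mod 4 = 1; 2^1 ≡ 2 (mod 5).
Combine by CRT: x ≡ 1 (mod 61), x ≡ 2 (mod 5) ⇒ x ≡ 62 (mod 305).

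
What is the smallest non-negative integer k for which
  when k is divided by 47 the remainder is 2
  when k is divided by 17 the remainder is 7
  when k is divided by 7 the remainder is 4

942

The moduli are pairwise coprime; N = 47·17·7 = 5593.
N/47 = 119; 119 ≡ 25 (mod 47); 25·32 ≡ 1, so inverse 32.
N/17 = 329; 329 ≡ 6 (mod 17); 6·3 ≡ 1, so inverse 3.
N/7 = 799; 799 ≡ 1 (mod 7), inverse 1.
k ≡ 2·119·32 + 7·329·3 + 4·799·1 = 17721.
17721 mod 5593 = 942.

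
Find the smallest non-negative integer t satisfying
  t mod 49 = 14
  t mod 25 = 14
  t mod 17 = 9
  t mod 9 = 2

139664

The moduli are pairwise coprime; N = 49·25·17·9 = 187425.
N/49 = 3825; 3825 ≡ 3 (mod 49); 3·33 ≡ 1, so inverse 33.
N/25 = 7497; 7497 ≡ 22 (mod 25); 22·8 ≡ 1, so inverse 8.
N/17 = 11025; 11025 ≡ 9 (mod 17); 9·2 ≡ 1, so inverse 2.
N/9 = 20825; 20825 ≡ 8 (mod 9); 8·8 ≡ 1, so inverse 8.
t ≡ 14·3825·33 + 14·7497·8 + 9·11025·2 + 2·20825·8 = 3138464.
3138464 mod 187425 = 139664.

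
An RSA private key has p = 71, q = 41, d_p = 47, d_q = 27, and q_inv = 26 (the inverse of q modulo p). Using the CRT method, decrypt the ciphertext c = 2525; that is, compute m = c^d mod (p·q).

m₁ = c^(d_p) mod p: c ≡ 40 (mod 71), and 40^47 mod 71 = 50.
m₂ = c^(d_q) mod q: c ≡ 24 (mod 41), and 24^27 mod 41 = 13.
h = q_inv·(m₁ − m₂) mod p = 26·(50 − 13) mod 71 = 39.
m = m₂ + h·q = 13 + 39·41 = 1612.

1612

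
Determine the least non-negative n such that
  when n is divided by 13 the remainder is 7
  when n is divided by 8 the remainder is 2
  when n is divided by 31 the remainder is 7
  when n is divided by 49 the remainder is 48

The moduli are pairwise coprime; M = 13·8·31·49 = 157976.
M/13 = 12152; 12152 ≡ 10 (mod 13); 10·4 ≡ 1, so inverse 4.
M/8 = 19747; 19747 ≡ 3 (mod 8); 3·3 ≡ 1, so inverse 3.
M/31 = 5096; 5096 ≡ 12 (mod 31); 12·13 ≡ 1, so inverse 13.
M/49 = 3224; 3224 ≡ 39 (mod 49); 39·44 ≡ 1, so inverse 44.
n ≡ 7·12152·4 + 2·19747·3 + 7·5096·13 + 48·3224·44 = 7731562.
7731562 mod 157976 = 148714.

148714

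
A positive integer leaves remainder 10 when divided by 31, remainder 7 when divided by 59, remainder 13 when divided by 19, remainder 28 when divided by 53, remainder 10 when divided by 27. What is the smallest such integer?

From x ≡ 10 (mod 31) write x = 10 + 31t. Substituting into x ≡ 7 (mod 59) gives 31t ≡ 56 (mod 59), and since 31⁻¹ ≡ 40 (mod 59), t ≡ 57. Hence x ≡ 10 + 31·57 = 1777 (mod 1829).
From x ≡ 1777 (mod 1829) write x = 1777 + 1829t. Substituting into x ≡ 13 (mod 19) gives 1829t ≡ 3 (mod 19), and since 5⁻¹ ≡ 4 (mod 19), t ≡ 12. Hence x ≡ 1777 + 1829·12 = 23725 (mod 34751).
From x ≡ 23725 (mod 34751) write x = 23725 + 34751t. Substituting into x ≡ 28 (mod 53) gives 34751t ≡ 47 (mod 53), and since 36⁻¹ ≡ 28 (mod 53), t ≡ 44. Hence x ≡ 23725 + 34751·44 = 1552769 (mod 1841803).
From x ≡ 1552769 (mod 1841803) write x = 1552769 + 1841803t. Substituting into x ≡ 10 (mod 27) gives 1841803t ≡ 11 (mod 27), and since 25⁻¹ ≡ 13 (mod 27), t ≡ 8. Hence x ≡ 1552769 + 1841803·8 = 16287193 (mod 49728681).

16287193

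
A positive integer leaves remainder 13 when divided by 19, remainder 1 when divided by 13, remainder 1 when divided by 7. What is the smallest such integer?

1457

From t ≡ 13 (mod 19) write t = 13 + 19s. Substituting into t ≡ 1 (mod 13) gives 19s ≡ 1 (mod 13), and since 6⁻¹ ≡ 11 (mod 13), s ≡ 11. Hence t ≡ 13 + 19·11 = 222 (mod 247).
From t ≡ 222 (mod 247) write t = 222 + 247s. Substituting into t ≡ 1 (mod 7) gives 247s ≡ 3 (mod 7), and since 2⁻¹ ≡ 4 (mod 7), s ≡ 5. Hence t ≡ 222 + 247·5 = 1457 (mod 1729).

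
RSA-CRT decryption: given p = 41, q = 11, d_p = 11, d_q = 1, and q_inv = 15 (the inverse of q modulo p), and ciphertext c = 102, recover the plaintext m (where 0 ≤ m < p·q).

m₁ = c^(d_p) mod p: c ≡ 20 (mod 41), and 20^11 mod 41 = 21.
m₂ = c^(d_q) mod q: c ≡ 3 (mod 11), and 3^1 mod 11 = 3.
h = q_inv·(m₁ − m₂) mod p = 15·(21 − 3) mod 41 = 24.
m = m₂ + h·q = 3 + 24·11 = 267.

267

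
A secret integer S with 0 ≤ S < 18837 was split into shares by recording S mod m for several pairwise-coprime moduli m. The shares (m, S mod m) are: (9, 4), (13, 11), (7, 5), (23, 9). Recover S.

13648

Combine the congruences pairwise.
From S ≡ 4 (mod 9) write S = 4 + 9t. Substituting into S ≡ 11 (mod 13) gives 9t ≡ 7 (mod 13), and since 9⁻¹ ≡ 3 (mod 13), t ≡ 8. Hence S ≡ 4 + 9·8 = 76 (mod 117).
From S ≡ 76 (mod 117) write S = 76 + 117t. Substituting into S ≡ 5 (mod 7) gives 117t ≡ 6 (mod 7), and since 5⁻¹ ≡ 3 (mod 7), t ≡ 4. Hence S ≡ 76 + 117·4 = 544 (mod 819).
From S ≡ 544 (mod 819) write S = 544 + 819t. Substituting into S ≡ 9 (mod 23) gives 819t ≡ 17 (mod 23), and since 14⁻¹ ≡ 5 (mod 23), t ≡ 16. Hence S ≡ 544 + 819·16 = 13648 (mod 18837).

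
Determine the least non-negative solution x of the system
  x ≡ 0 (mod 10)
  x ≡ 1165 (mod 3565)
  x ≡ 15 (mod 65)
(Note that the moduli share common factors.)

40380

Combine the congruences pairwise.
gcd(10, 3565) = 5 and 5 | (1165 − 0), so the pair is consistent; merging gives x ≡ 4730 (mod 7130), where 7130 = lcm(10, 3565).
gcd(7130, 65) = 5 and 5 | (15 − 4730), so the pair is consistent; merging gives x ≡ 40380 (mod 92690), where 92690 = lcm(7130, 65).
The solution is unique modulo lcm(10, 3565, 65) = 92690.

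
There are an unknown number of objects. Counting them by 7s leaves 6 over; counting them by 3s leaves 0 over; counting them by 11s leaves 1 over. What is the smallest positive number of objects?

111

The moduli are pairwise coprime; M = 7·3·11 = 231.
M/7 = 33; 33 ≡ 5 (mod 7); 5·3 ≡ 1, so inverse 3.
M/3 = 77; 77 ≡ 2 (mod 3); 2·2 ≡ 1, so inverse 2.
M/11 = 21; 21 ≡ 10 (mod 11); 10·10 ≡ 1, so inverse 10.
N ≡ 6·33·3 + 0·77·2 + 1·21·10 = 804.
804 mod 231 = 111.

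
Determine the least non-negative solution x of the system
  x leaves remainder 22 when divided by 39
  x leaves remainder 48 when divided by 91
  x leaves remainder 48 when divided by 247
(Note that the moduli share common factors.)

1777

gcd(39, 91) = 13 and 13 | (48 − 22), so the pair is consistent; merging gives x ≡ 139 (mod 273), where 273 = lcm(39, 91).
gcd(273, 247) = 13 and 13 | (48 − 139), so the pair is consistent; merging gives x ≡ 1777 (mod 5187), where 5187 = lcm(273, 247).
The solution is unique modulo lcm(39, 91, 247) = 5187.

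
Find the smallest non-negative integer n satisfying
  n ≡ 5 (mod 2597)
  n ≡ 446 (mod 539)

2602

Combine the congruences pairwise.
gcd(2597, 539) = 49 and 49 | (446 − 5), so the pair is consistent; merging gives n ≡ 2602 (mod 28567), where 28567 = lcm(2597, 539).
The solution is unique modulo lcm(2597, 539) = 28567.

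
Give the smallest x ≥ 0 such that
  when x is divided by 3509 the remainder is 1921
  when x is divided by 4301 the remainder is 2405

gcd(3509, 4301) = 11 and 11 | (2405 − 1921), so the pair is consistent; merging gives x ≡ 380893 (mod 1372019), where 1372019 = lcm(3509, 4301).
The solution is unique modulo lcm(3509, 4301) = 1372019.

380893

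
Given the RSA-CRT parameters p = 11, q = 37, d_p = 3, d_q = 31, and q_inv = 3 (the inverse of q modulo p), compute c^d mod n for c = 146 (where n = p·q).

126

m₁ = c^(d_p) mod p: c ≡ 3 (mod 11), and 3^3 mod 11 = 5.
m₂ = c^(d_q) mod q: c ≡ 35 (mod 37), and 35^31 mod 37 = 15.
h = q_inv·(m₁ − m₂) mod p = 3·(5 − 15) mod 11 = 3.
m = m₂ + h·q = 15 + 3·37 = 126.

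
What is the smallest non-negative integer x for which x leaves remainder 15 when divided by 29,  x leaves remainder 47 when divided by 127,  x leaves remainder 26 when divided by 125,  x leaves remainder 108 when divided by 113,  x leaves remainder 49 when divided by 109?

The moduli are pairwise coprime; N = 29·127·125·113·109 = 5670438875.
N/29 = 195532375; 195532375 ≡ 20 (mod 29); 20·16 ≡ 1, so inverse 16.
N/127 = 44649125; 44649125 ≡ 116 (mod 127); 116·23 ≡ 1, so inverse 23.
N/125 = 45363511; 45363511 ≡ 11 (mod 125); 11·91 ≡ 1, so inverse 91.
N/113 = 50180875; 50180875 ≡ 61 (mod 113); 61·63 ≡ 1, so inverse 63.
N/109 = 52022375; 52022375 ≡ 54 (mod 109); 54·107 ≡ 1, so inverse 107.
x ≡ 15·195532375·16 + 47·44649125·23 + 26·45363511·91 + 108·50180875·63 + 49·52022375·107 = 816707526776.
816707526776 mod 5670438875 = 164328776.

164328776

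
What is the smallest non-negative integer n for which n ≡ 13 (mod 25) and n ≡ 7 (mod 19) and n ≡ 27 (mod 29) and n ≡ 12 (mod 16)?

From n ≡ 13 (mod 25) write n = 13 + 25t. Substituting into n ≡ 7 (mod 19) gives 25t ≡ 13 (mod 19), and since 6⁻¹ ≡ 16 (mod 19), t ≡ 18. Hence n ≡ 13 + 25·18 = 463 (mod 475).
From n ≡ 463 (mod 475) write n = 463 + 475t. Substituting into n ≡ 27 (mod 29) gives 475t ≡ 28 (mod 29), and since 11⁻¹ ≡ 8 (mod 29), t ≡ 21. Hence n ≡ 463 + 475·21 = 10438 (mod 13775).
From n ≡ 10438 (mod 13775) write n = 10438 + 13775t. Substituting into n ≡ 12 (mod 16) gives 13775t ≡ 6 (mod 16), and since 15⁻¹ ≡ 15 (mod 16), t ≡ 10. Hence n ≡ 10438 + 13775·10 = 148188 (mod 220400).

148188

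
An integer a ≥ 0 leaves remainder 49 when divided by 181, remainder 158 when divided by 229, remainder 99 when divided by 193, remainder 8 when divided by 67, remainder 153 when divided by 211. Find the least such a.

The moduli are pairwise coprime; N = 181·229·193·67·211 = 113091151009.
N/181 = 624812989; 624812989 ≡ 84 (mod 181); 84·153 ≡ 1, so inverse 153.
N/229 = 493847821; 493847821 ≡ 161 (mod 229); 161·165 ≡ 1, so inverse 165.
N/193 = 585964513; 585964513 ≡ 108 (mod 193); 108·84 ≡ 1, so inverse 84.
N/67 = 1687927627; 1687927627 ≡ 44 (mod 67); 44·32 ≡ 1, so inverse 32.
N/211 = 535977019; 535977019 ≡ 94 (mod 211); 94·110 ≡ 1, so inverse 110.
a ≡ 49·624812989·153 + 158·493847821·165 + 99·585964513·84 + 8·1687927627·32 + 153·535977019·110 = 31884319264393.
31884319264393 mod 113091151009 = 105705830864.

105705830864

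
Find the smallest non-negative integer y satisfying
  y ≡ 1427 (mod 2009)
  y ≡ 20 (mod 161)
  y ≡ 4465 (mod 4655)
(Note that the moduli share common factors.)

Combine the congruences pairwise.
gcd(2009, 161) = 7 and 7 | (20 − 1427), so the pair is consistent; merging gives y ≡ 23526 (mod 46207), where 46207 = lcm(2009, 161).
gcd(46207, 4655) = 49 and 49 | (4465 − 23526), so the pair is consistent; merging gives y ≡ 1964220 (mod 4389665), where 4389665 = lcm(46207, 4655).
The solution is unique modulo lcm(2009, 161, 4655) = 4389665.

1964220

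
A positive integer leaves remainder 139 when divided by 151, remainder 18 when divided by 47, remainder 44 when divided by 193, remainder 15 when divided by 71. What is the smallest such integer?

Combine the congruences pairwise.
From N ≡ 139 (mod 151) write N = 139 + 151t. Substituting into N ≡ 18 (mod 47) gives 151t ≡ 20 (mod 47), and since 10⁻¹ ≡ 33 (mod 47), t ≡ 2. Hence N ≡ 139 + 151·2 = 441 (mod 7097).
From N ≡ 441 (mod 7097) write N = 441 + 7097t. Substituting into N ≡ 44 (mod 193) gives 7097t ≡ 182 (mod 193), and since 149⁻¹ ≡ 57 (mod 193), t ≡ 145. Hence N ≡ 441 + 7097·145 = 1029506 (mod 1369721).
From N ≡ 1029506 (mod 1369721) write N = 1029506 + 1369721t. Substituting into N ≡ 15 (mod 71) gives 1369721t ≡ 9 (mod 71), and since 60⁻¹ ≡ 58 (mod 71), t ≡ 25. Hence N ≡ 1029506 + 1369721·25 = 35272531 (mod 97250191).

35272531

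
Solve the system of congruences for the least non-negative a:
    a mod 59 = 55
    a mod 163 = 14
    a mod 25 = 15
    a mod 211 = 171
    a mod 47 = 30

The moduli are pairwise coprime; N = 59·163·25·211·47 = 2384294725.
N/59 = 40411775; 40411775 ≡ 20 (mod 59); 20·3 ≡ 1, so inverse 3.
N/163 = 14627575; 14627575 ≡ 118 (mod 163); 118·134 ≡ 1, so inverse 134.
N/25 = 95371789; 95371789 ≡ 14 (mod 25); 14·9 ≡ 1, so inverse 9.
N/211 = 11299975; 11299975 ≡ 81 (mod 211); 81·99 ≡ 1, so inverse 99.
N/47 = 50729675; 50729675 ≡ 37 (mod 47); 37·14 ≡ 1, so inverse 14.
a ≡ 55·40411775·3 + 14·14627575·134 + 15·95371789·9 + 171·11299975·99 + 30·50729675·14 = 259588205365.
259588205365 mod 2384294725 = 2084375065.

2084375065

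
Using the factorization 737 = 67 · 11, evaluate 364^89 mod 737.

573

Mod 67: 364 ≡ 29; by Fermat, exponent reduces to 89 mod 66 = 23; 29^23 ≡ 37 (mod 67).
Mod 11: 364 ≡ 1; by Fermat, exponent reduces to 89 mod 10 = 9; 1^9 ≡ 1 (mod 11).
Combine by CRT: x ≡ 37 (mod 67), x ≡ 1 (mod 11) ⇒ x ≡ 573 (mod 737).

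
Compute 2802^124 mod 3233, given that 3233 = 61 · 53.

Mod 61: 2802 ≡ 57; by Fermat, exponent reduces to 124 mod 60 = 4; 57^4 ≡ 12 (mod 61).
Mod 53: 2802 ≡ 46; by Fermat, exponent reduces to 124 mod 52 = 20; 46^20 ≡ 24 (mod 53).
Combine by CRT: x ≡ 12 (mod 61), x ≡ 24 (mod 53) ⇒ x ≡ 1720 (mod 3233).

1720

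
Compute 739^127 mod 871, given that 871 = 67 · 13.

Mod 67: 739 ≡ 2; by Fermat, exponent reduces to 127 mod 66 = 61; 2^61 ≡ 44 (mod 67).
Mod 13: 739 ≡ 11; by Fermat, exponent reduces to 127 mod 12 = 7; 11^7 ≡ 2 (mod 13).
Combine by CRT: x ≡ 44 (mod 67), x ≡ 2 (mod 13) ⇒ x ≡ 379 (mod 871).

379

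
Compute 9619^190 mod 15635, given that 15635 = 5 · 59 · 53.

Mod 5: 9619 ≡ 4; by Fermat, exponent reduces to 190 mod 4 = 2; 4^2 ≡ 1 (mod 5).
Mod 59: 9619 ≡ 2; by Fermat, exponent reduces to 190 mod 58 = 16; 2^16 ≡ 46 (mod 59).
Mod 53: 9619 ≡ 26; by Fermat, exponent reduces to 190 mod 52 = 34; 26^34 ≡ 6 (mod 53).
Combine by CRT: x ≡ 1 (mod 5), x ≡ 46 (mod 59), x ≡ 6 (mod 53) ⇒ x ≡ 10076 (mod 15635).

10076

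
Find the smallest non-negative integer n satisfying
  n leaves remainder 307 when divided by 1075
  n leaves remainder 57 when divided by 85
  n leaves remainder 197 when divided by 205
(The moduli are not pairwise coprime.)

271207

gcd(1075, 85) = 5 and 5 | (57 − 307), so the pair is consistent; merging gives n ≡ 15357 (mod 18275), where 18275 = lcm(1075, 85).
gcd(18275, 205) = 5 and 5 | (197 − 15357), so the pair is consistent; merging gives n ≡ 271207 (mod 749275), where 749275 = lcm(18275, 205).
The solution is unique modulo lcm(1075, 85, 205) = 749275.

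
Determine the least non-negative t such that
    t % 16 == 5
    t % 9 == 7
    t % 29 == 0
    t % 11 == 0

44341

Combine the congruences pairwise.
From t ≡ 5 (mod 16) write t = 5 + 16s. Substituting into t ≡ 7 (mod 9) gives 16s ≡ 2 (mod 9), and since 7⁻¹ ≡ 4 (mod 9), s ≡ 8. Hence t ≡ 5 + 16·8 = 133 (mod 144).
From t ≡ 133 (mod 144) write t = 133 + 144s. Substituting into t ≡ 0 (mod 29) gives 144s ≡ 12 (mod 29), and since 28⁻¹ ≡ 28 (mod 29), s ≡ 17. Hence t ≡ 133 + 144·17 = 2581 (mod 4176).
From t ≡ 2581 (mod 4176) write t = 2581 + 4176s. Substituting into t ≡ 0 (mod 11) gives 4176s ≡ 4 (mod 11), and since 7⁻¹ ≡ 8 (mod 11), s ≡ 10. Hence t ≡ 2581 + 4176·10 = 44341 (mod 45936).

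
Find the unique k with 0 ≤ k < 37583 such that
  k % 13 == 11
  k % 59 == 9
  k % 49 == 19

34760

Combine the congruences pairwise.
From k ≡ 11 (mod 13) write k = 11 + 13t. Substituting into k ≡ 9 (mod 59) gives 13t ≡ 57 (mod 59), and since 13⁻¹ ≡ 50 (mod 59), t ≡ 18. Hence k ≡ 11 + 13·18 = 245 (mod 767).
From k ≡ 245 (mod 767) write k = 245 + 767t. Substituting into k ≡ 19 (mod 49) gives 767t ≡ 19 (mod 49), and since 32⁻¹ ≡ 23 (mod 49), t ≡ 45. Hence k ≡ 245 + 767·45 = 34760 (mod 37583).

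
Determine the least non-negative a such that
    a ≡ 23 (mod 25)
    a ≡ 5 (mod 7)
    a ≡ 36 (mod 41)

6473

Combine the congruences pairwise.
From a ≡ 23 (mod 25) write a = 23 + 25t. Substituting into a ≡ 5 (mod 7) gives 25t ≡ 3 (mod 7), and since 4⁻¹ ≡ 2 (mod 7), t ≡ 6. Hence a ≡ 23 + 25·6 = 173 (mod 175).
From a ≡ 173 (mod 175) write a = 173 + 175t. Substituting into a ≡ 36 (mod 41) gives 175t ≡ 27 (mod 41), and since 11⁻¹ ≡ 15 (mod 41), t ≡ 36. Hence a ≡ 173 + 175·36 = 6473 (mod 7175).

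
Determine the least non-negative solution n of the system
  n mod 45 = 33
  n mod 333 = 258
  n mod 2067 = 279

gcd(45, 333) = 9 and 9 | (258 − 33), so the pair is consistent; merging gives n ≡ 258 (mod 1665), where 1665 = lcm(45, 333).
gcd(1665, 2067) = 3 and 3 | (279 − 258), so the pair is consistent; merging gives n ≡ 727863 (mod 1147185), where 1147185 = lcm(1665, 2067).
The solution is unique modulo lcm(45, 333, 2067) = 1147185.

727863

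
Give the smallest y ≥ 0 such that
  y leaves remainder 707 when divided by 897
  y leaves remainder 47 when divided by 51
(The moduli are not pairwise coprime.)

Combine the congruences pairwise.
gcd(897, 51) = 3 and 3 | (47 − 707), so the pair is consistent; merging gives y ≡ 11471 (mod 15249), where 15249 = lcm(897, 51).
The solution is unique modulo lcm(897, 51) = 15249.

11471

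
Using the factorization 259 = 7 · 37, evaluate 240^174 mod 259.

64

Mod 7: 240 ≡ 2; since 6 | 174, by Fermat 2^174 ≡ 1 (mod 7).
Mod 37: 240 ≡ 18; by Fermat, exponent reduces to 174 mod 36 = 30; 18^30 ≡ 27 (mod 37).
Combine by CRT: x ≡ 1 (mod 7), x ≡ 27 (mod 37) ⇒ x ≡ 64 (mod 259).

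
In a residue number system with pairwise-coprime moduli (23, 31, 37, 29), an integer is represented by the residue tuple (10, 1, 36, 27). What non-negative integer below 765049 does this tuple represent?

From x ≡ 10 (mod 23) write x = 10 + 23t. Substituting into x ≡ 1 (mod 31) gives 23t ≡ 22 (mod 31), and since 23⁻¹ ≡ 27 (mod 31), t ≡ 5. Hence x ≡ 10 + 23·5 = 125 (mod 713).
From x ≡ 125 (mod 713) write x = 125 + 713t. Substituting into x ≡ 36 (mod 37) gives 713t ≡ 22 (mod 37), and since 10⁻¹ ≡ 26 (mod 37), t ≡ 17. Hence x ≡ 125 + 713·17 = 12246 (mod 26381).
From x ≡ 12246 (mod 26381) write x = 12246 + 26381t. Substituting into x ≡ 27 (mod 29) gives 26381t ≡ 19 (mod 29), and since 20⁻¹ ≡ 16 (mod 29), t ≡ 14. Hence x ≡ 12246 + 26381·14 = 381580 (mod 765049).

381580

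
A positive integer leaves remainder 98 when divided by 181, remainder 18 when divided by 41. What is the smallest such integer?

From N ≡ 98 (mod 181) write N = 98 + 181t. Substituting into N ≡ 18 (mod 41) gives 181t ≡ 2 (mod 41), and since 17⁻¹ ≡ 29 (mod 41), t ≡ 17. Hence N ≡ 98 + 181·17 = 3175 (mod 7421).

3175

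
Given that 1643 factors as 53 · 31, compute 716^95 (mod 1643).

88

Mod 53: 716 ≡ 27; by Fermat, exponent reduces to 95 mod 52 = 43; 27^43 ≡ 35 (mod 53).
Mod 31: 716 ≡ 3; by Fermat, exponent reduces to 95 mod 30 = 5; 3^5 ≡ 26 (mod 31).
Combine by CRT: x ≡ 35 (mod 53), x ≡ 26 (mod 31) ⇒ x ≡ 88 (mod 1643).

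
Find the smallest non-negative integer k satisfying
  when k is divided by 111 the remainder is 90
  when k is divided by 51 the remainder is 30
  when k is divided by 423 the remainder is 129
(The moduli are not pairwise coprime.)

Combine the congruences pairwise.
gcd(111, 51) = 3 and 3 | (30 − 90), so the pair is consistent; merging gives k ≡ 1866 (mod 1887), where 1887 = lcm(111, 51).
gcd(1887, 423) = 3 and 3 | (129 − 1866), so the pair is consistent; merging gives k ≡ 103764 (mod 266067), where 266067 = lcm(1887, 423).
The solution is unique modulo lcm(111, 51, 423) = 266067.

103764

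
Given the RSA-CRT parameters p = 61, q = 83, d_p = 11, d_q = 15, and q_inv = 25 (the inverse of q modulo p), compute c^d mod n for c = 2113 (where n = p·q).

202

m₁ = c^(d_p) mod p: c ≡ 39 (mod 61), and 39^11 mod 61 = 19.
m₂ = c^(d_q) mod q: c ≡ 38 (mod 83), and 38^15 mod 83 = 36.
h = q_inv·(m₁ − m₂) mod p = 25·(19 − 36) mod 61 = 2.
m = m₂ + h·q = 36 + 2·83 = 202.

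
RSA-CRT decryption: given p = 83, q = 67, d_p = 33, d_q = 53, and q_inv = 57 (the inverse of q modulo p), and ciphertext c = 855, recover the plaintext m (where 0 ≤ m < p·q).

m₁ = c^(d_p) mod p: c ≡ 25 (mod 83), and 25^33 mod 83 = 23.
m₂ = c^(d_q) mod q: c ≡ 51 (mod 67), and 51^53 mod 67 = 31.
h = q_inv·(m₁ − m₂) mod p = 57·(23 − 31) mod 83 = 42.
m = m₂ + h·q = 31 + 42·67 = 2845.

2845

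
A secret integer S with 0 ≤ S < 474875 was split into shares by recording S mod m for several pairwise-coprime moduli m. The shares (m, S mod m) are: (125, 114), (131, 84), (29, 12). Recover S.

98989

Combine the congruences pairwise.
From S ≡ 114 (mod 125) write S = 114 + 125t. Substituting into S ≡ 84 (mod 131) gives 125t ≡ 101 (mod 131), and since 125⁻¹ ≡ 109 (mod 131), t ≡ 5. Hence S ≡ 114 + 125·5 = 739 (mod 16375).
From S ≡ 739 (mod 16375) write S = 739 + 16375t. Substituting into S ≡ 12 (mod 29) gives 16375t ≡ 27 (mod 29), and since 19⁻¹ ≡ 26 (mod 29), t ≡ 6. Hence S ≡ 739 + 16375·6 = 98989 (mod 474875).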